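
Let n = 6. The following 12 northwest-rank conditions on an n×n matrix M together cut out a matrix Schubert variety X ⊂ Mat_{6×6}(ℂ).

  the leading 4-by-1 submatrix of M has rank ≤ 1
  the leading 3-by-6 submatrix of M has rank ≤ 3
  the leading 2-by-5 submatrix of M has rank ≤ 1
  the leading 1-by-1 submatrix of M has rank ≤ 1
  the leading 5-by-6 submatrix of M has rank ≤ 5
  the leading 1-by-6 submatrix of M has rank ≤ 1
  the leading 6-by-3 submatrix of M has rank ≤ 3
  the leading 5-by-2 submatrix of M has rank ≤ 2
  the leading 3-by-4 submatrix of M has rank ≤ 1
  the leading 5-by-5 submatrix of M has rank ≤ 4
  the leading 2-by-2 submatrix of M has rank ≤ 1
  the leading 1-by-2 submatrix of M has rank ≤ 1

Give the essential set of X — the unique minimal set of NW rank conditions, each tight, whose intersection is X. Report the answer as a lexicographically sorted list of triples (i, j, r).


Recovering R(i,j) via the rank-extension bound from the 12 conditions:

  i=1: 1, 1, 1, 1, 1, 1
  i=2: 1, 1, 1, 1, 1, 2
  i=3: 1, 1, 1, 1, 2, 3
  i=4: 1, 2, 2, 2, 3, 4
  i=5: 1, 2, 3, 3, 4, 5
  i=6: 1, 2, 3, 4, 5, 6

second differences of R give the permutation w = (1, 6, 5, 2, 3, 4).

2 SE-corners of the 7-cell Rothe diagram give Ess(w):

[(2, 5, 1), (3, 4, 1)]


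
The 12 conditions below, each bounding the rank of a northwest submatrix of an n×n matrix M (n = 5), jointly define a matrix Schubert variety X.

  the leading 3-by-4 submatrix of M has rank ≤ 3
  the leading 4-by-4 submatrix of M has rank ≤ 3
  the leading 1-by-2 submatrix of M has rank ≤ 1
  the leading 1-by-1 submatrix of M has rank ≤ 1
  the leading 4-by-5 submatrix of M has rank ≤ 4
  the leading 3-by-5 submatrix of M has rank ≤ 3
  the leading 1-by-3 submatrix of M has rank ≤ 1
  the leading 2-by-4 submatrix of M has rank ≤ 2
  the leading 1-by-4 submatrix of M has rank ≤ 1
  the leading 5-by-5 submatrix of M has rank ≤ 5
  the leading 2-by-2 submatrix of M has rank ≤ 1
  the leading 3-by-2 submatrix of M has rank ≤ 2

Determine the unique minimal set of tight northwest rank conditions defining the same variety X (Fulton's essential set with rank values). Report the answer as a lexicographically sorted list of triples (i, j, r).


Computing R[i][j] = min implied NW-rank bound (n=5, 12 conditions):

  1, 1, 1, 1, 1
  1, 1, 2, 2, 2
  1, 2, 3, 3, 3
  1, 2, 3, 3, 4
  1, 2, 3, 4, 5

reading off 1-entries of Δ²R: w = (1, 3, 2, 5, 4).

|D(w)|=2, |Ess(w)|=2:

[(2, 2, 1), (4, 4, 3)]


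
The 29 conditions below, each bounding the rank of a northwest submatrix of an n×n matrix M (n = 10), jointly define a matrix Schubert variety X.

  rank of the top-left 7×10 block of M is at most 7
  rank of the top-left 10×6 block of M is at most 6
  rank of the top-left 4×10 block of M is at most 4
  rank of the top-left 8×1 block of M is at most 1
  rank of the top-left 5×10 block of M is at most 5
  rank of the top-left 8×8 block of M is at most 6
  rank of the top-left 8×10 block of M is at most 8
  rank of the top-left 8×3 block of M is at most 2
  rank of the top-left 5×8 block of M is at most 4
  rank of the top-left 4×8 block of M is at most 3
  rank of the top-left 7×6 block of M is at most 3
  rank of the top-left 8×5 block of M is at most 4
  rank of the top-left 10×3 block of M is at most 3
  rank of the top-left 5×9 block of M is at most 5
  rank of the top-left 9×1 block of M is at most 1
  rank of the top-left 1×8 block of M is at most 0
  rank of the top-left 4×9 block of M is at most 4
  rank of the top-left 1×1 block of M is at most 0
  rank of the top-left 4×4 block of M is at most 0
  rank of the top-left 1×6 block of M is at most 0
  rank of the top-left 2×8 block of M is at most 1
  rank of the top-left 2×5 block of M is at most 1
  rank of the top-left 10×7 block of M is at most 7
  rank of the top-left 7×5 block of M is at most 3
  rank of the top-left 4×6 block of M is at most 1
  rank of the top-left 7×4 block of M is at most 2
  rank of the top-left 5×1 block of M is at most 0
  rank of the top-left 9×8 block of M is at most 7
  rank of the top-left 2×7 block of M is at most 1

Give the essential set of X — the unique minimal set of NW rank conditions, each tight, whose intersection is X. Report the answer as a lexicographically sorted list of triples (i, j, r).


Recovering R(i,j) via the rank-extension bound from the 29 conditions:

  i=1: 0  0  0  0  0  0  0  0  1  1
  i=2: 0  0  0  0  1  1  1  1  2  2
  i=3: 0  0  0  0  1  1  2  2  3  3
  i=4: 0  0  0  0  1  1  2  3  4  4
  i=5: 0  1  1  1  2  2  3  4  5  5
  i=6: 1  2  2  2  3  3  4  5  6  6
  i=7: 1  2  2  2  3  3  4  5  6  7
  i=8: 1  2  2  3  4  4  5  6  7  8
  i=9: 1  2  3  4  5  5  6  7  8  9
  i=10: 1  2  3  4  5  6  7  8  9  10

so w = (9, 5, 7, 8, 2, 1, 10, 4, 3, 6).

D(w) has 27 cells with 7 SE-corners; essential set:

[(1, 8, 0), (4, 4, 0), (4, 6, 1), (5, 1, 0), (7, 4, 2), (7, 6, 3), (8, 3, 2)]


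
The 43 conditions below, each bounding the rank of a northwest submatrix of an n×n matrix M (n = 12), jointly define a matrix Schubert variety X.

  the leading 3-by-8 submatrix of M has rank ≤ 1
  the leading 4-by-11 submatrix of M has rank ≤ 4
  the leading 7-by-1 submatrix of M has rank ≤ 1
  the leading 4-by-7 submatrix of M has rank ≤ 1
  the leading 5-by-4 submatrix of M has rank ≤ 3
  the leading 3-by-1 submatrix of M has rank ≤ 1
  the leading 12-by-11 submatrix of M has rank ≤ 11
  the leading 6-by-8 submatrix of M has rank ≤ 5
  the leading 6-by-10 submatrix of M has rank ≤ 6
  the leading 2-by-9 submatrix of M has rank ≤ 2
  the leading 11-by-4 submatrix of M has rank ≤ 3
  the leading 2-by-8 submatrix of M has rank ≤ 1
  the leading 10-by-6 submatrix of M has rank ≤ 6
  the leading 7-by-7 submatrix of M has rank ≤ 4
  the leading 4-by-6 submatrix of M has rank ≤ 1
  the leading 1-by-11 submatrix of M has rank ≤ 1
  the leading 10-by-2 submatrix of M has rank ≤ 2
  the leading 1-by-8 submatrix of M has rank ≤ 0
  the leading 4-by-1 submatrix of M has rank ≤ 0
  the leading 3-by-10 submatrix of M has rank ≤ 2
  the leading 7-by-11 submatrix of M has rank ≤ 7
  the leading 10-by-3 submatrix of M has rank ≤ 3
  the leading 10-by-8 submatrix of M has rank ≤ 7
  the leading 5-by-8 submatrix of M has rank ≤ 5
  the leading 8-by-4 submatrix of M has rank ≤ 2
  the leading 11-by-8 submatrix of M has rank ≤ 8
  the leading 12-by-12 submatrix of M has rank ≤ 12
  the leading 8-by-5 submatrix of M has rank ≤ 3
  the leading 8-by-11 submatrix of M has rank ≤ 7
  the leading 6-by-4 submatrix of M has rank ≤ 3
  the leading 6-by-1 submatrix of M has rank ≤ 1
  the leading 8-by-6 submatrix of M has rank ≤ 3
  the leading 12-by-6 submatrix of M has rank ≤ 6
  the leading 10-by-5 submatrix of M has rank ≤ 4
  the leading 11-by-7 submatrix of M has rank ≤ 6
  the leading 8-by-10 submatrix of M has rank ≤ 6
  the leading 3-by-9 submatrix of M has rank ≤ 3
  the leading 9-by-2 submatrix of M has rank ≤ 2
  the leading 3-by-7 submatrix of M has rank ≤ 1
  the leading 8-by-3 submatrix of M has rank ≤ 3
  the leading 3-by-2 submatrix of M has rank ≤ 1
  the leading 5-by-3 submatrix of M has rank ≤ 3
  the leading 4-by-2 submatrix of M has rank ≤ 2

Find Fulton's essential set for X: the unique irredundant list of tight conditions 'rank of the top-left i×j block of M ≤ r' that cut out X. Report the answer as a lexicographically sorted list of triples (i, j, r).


Recovering R(i,j) via the rank-extension bound from the 43 conditions:

  i=1: 0, 0, 0, 0, 0, 0, 0, 0, 1, 1, 1, 1
  i=2: 0, 1, 1, 1, 1, 1, 1, 1, 2, 2, 2, 2
  i=3: 0, 1, 1, 1, 1, 1, 1, 1, 2, 2, 3, 3
  i=4: 0, 1, 1, 1, 1, 1, 1, 2, 3, 3, 4, 4
  i=5: 1, 2, 2, 2, 2, 2, 2, 3, 4, 4, 5, 5
  i=6: 1, 2, 2, 2, 3, 3, 3, 4, 5, 5, 6, 6
  i=7: 1, 2, 2, 2, 3, 3, 4, 5, 6, 6, 7, 7
  i=8: 1, 2, 2, 2, 3, 3, 4, 5, 6, 6, 7, 8
  i=9: 1, 2, 3, 3, 4, 4, 5, 6, 7, 7, 8, 9
  i=10: 1, 2, 3, 3, 4, 5, 6, 7, 8, 8, 9, 10
  i=11: 1, 2, 3, 3, 4, 5, 6, 7, 8, 9, 10, 11
  i=12: 1, 2, 3, 4, 5, 6, 7, 8, 9, 10, 11, 12

hence w(1..12) = (9, 2, 11, 8, 1, 5, 7, 12, 3, 6, 10, 4).

D(w) has 34 cells with 9 SE-corners; essential set:

[(1, 8, 0), (3, 8, 1), (3, 10, 2), (4, 1, 0), (4, 7, 1), (8, 4, 2), (8, 6, 3), (8, 10, 6), (11, 4, 3)]


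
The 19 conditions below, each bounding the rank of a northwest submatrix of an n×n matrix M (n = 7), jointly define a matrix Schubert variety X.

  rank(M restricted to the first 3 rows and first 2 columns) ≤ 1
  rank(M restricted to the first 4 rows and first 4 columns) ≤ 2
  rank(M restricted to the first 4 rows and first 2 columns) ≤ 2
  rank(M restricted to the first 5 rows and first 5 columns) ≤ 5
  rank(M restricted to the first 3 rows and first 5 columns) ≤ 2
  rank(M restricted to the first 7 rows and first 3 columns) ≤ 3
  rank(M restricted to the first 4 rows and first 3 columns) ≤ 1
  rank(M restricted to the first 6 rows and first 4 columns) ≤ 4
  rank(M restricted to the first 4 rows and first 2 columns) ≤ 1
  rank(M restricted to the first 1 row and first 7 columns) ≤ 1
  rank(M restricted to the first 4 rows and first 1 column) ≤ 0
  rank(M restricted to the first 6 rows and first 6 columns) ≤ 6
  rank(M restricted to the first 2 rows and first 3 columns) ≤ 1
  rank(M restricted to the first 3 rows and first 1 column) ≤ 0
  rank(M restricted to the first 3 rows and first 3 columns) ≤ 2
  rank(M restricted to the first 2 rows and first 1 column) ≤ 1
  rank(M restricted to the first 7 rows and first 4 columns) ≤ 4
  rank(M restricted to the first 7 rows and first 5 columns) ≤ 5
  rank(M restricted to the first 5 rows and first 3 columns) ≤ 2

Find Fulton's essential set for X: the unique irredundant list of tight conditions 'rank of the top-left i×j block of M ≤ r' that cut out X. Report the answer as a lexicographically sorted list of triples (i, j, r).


The tightest implied rank at each (i,j), from the 19 conditions:

  R[1]: 0  1  1  1  1  1  1
  R[2]: 0  1  1  2  2  2  2
  R[3]: 0  1  1  2  2  3  3
  R[4]: 0  1  1  2  3  4  4
  R[5]: 1  2  2  3  4  5  5
  R[6]: 1  2  3  4  5  6  6
  R[7]: 1  2  3  4  5  6  7

so w = (2, 4, 6, 5, 1, 3, 7).

3 SE-corners of the 8-cell Rothe diagram give Ess(w):

[(3, 5, 2), (4, 1, 0), (4, 3, 1)]


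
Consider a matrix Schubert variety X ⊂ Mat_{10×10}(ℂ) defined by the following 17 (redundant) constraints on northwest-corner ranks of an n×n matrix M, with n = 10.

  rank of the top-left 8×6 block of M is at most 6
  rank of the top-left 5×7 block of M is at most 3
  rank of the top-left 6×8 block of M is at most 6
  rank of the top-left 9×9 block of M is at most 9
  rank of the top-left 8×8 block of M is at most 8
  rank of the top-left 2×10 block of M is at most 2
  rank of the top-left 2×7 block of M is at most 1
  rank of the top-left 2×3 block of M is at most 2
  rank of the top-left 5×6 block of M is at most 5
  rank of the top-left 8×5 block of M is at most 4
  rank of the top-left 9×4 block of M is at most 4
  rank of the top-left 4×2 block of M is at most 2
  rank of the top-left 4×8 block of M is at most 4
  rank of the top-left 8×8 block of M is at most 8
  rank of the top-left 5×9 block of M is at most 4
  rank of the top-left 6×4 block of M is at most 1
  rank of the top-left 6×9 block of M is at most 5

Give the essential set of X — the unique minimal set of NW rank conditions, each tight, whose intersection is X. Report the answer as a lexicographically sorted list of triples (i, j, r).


Computing R[i][j] = min implied NW-rank bound (n=10, 17 conditions):

  R[1]: 1, 1, 1, 1, 1, 1, 1, 1, 1, 1
  R[2]: 1, 1, 1, 1, 1, 1, 1, 2, 2, 2
  R[3]: 1, 1, 1, 1, 2, 2, 2, 3, 3, 3
  R[4]: 1, 1, 1, 1, 2, 3, 3, 4, 4, 4
  R[5]: 1, 1, 1, 1, 2, 3, 3, 4, 4, 5
  R[6]: 1, 1, 1, 1, 2, 3, 4, 5, 5, 6
  R[7]: 1, 2, 2, 2, 3, 4, 5, 6, 6, 7
  R[8]: 1, 2, 3, 3, 4, 5, 6, 7, 7, 8
  R[9]: 1, 2, 3, 4, 5, 6, 7, 8, 8, 9
  R[10]: 1, 2, 3, 4, 5, 6, 7, 8, 9, 10

reading off 1-entries of Δ²R: w = (1, 8, 5, 6, 10, 7, 2, 3, 4, 9).

ℓ(w)=20; the 4 essential cells (i,j,r):

[(2, 7, 1), (5, 7, 3), (5, 9, 4), (6, 4, 1)]


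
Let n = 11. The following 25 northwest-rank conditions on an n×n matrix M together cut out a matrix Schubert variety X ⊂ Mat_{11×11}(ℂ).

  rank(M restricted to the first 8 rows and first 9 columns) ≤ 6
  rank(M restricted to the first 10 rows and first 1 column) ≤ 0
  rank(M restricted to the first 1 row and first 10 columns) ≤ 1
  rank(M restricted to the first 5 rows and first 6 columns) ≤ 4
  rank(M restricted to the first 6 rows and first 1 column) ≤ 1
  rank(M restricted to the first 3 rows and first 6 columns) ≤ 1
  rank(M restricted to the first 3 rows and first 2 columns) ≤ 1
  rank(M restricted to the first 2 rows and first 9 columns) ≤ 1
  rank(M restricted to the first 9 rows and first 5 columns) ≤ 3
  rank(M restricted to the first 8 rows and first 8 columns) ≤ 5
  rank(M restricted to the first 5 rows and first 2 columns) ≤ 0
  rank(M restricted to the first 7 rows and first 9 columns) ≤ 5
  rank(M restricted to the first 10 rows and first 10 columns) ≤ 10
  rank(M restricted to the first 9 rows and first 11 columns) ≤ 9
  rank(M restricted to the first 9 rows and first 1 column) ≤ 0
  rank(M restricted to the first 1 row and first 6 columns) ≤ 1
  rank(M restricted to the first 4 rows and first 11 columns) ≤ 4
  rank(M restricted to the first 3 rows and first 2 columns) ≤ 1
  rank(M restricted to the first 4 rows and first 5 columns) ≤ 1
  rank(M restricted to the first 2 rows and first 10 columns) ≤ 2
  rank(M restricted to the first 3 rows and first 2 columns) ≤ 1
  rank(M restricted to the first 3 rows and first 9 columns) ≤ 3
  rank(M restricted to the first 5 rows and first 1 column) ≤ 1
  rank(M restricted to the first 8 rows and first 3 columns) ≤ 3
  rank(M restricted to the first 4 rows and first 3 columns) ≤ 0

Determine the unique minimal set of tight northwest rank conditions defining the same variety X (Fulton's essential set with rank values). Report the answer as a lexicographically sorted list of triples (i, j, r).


The tightest implied rank at each (i,j), from the 25 conditions:

  row 1: 0 | 0 | 0 | 1 | 1 | 1 | 1 | 1 | 1 | 1 | 1
  row 2: 0 | 0 | 0 | 1 | 1 | 1 | 1 | 1 | 1 | 2 | 2
  row 3: 0 | 0 | 0 | 1 | 1 | 1 | 2 | 2 | 2 | 3 | 3
  row 4: 0 | 0 | 0 | 1 | 1 | 2 | 3 | 3 | 3 | 4 | 4
  row 5: 0 | 0 | 1 | 2 | 2 | 3 | 4 | 4 | 4 | 5 | 5
  row 6: 0 | 1 | 2 | 3 | 3 | 4 | 5 | 5 | 5 | 6 | 6
  row 7: 0 | 1 | 2 | 3 | 3 | 4 | 5 | 5 | 5 | 6 | 7
  row 8: 0 | 1 | 2 | 3 | 3 | 4 | 5 | 5 | 6 | 7 | 8
  row 9: 0 | 1 | 2 | 3 | 3 | 4 | 5 | 6 | 7 | 8 | 9
  row 10: 0 | 1 | 2 | 3 | 4 | 5 | 6 | 7 | 8 | 9 | 10
  row 11: 1 | 2 | 3 | 4 | 5 | 6 | 7 | 8 | 9 | 10 | 11

hence w(1..11) = (4, 10, 7, 6, 3, 2, 11, 9, 8, 5, 1).

ℓ(w)=33; the 9 essential cells (i,j,r):

[(2, 9, 1), (3, 6, 1), (4, 3, 0), (4, 5, 1), (5, 2, 0), (7, 9, 5), (8, 8, 5), (9, 5, 3), (10, 1, 0)]


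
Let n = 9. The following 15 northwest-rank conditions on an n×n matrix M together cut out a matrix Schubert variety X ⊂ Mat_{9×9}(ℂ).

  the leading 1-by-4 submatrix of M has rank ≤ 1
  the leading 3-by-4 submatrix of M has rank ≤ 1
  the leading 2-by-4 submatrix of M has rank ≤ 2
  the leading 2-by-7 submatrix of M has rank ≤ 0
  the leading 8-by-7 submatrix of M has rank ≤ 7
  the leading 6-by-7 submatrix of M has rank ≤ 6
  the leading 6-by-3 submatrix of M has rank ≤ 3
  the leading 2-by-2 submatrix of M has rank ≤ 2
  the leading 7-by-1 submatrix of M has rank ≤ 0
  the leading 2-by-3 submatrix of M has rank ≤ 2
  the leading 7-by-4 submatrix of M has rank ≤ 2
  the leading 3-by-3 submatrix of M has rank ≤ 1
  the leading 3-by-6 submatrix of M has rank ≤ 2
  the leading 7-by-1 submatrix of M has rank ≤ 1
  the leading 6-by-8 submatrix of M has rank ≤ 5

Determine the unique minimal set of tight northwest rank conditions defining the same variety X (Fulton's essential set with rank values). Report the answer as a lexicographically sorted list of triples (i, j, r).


The tightest implied rank at each (i,j), from the 15 conditions:

  row 1: 0, 0, 0, 0, 0, 0, 0, 1, 1
  row 2: 0, 0, 0, 0, 0, 0, 0, 1, 2
  row 3: 0, 1, 1, 1, 1, 1, 1, 2, 3
  row 4: 0, 1, 2, 2, 2, 2, 2, 3, 4
  row 5: 0, 1, 2, 2, 3, 3, 3, 4, 5
  row 6: 0, 1, 2, 2, 3, 4, 4, 5, 6
  row 7: 0, 1, 2, 2, 3, 4, 5, 6, 7
  row 8: 1, 2, 3, 3, 4, 5, 6, 7, 8
  row 9: 1, 2, 3, 4, 5, 6, 7, 8, 9

so w = (8, 9, 2, 3, 5, 6, 7, 1, 4).

ℓ(w)=22; the 3 essential cells (i,j,r):

[(2, 7, 0), (7, 1, 0), (7, 4, 2)]


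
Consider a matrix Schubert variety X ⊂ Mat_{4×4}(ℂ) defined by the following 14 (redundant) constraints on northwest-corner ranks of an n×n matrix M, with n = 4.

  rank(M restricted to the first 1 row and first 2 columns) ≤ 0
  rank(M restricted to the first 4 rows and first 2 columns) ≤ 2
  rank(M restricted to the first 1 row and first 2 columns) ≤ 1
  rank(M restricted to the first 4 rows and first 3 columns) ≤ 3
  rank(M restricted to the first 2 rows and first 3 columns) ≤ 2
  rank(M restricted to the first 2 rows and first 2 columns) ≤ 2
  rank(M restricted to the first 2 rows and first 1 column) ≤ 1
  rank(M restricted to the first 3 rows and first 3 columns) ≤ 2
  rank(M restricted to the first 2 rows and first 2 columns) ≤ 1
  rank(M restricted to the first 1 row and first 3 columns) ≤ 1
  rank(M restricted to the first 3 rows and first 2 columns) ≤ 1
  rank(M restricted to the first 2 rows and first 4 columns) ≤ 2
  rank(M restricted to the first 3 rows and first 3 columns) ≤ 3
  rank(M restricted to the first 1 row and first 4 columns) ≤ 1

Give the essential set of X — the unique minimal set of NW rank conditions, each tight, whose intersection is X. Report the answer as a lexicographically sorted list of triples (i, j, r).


Reconstructing r_w from the 14 given conditions:

  R[1]: 0, 0, 1, 1
  R[2]: 1, 1, 2, 2
  R[3]: 1, 1, 2, 3
  R[4]: 1, 2, 3, 4

so w = (3, 1, 4, 2).

2 SE-corners of the 3-cell Rothe diagram give Ess(w):

[(1, 2, 0), (3, 2, 1)]


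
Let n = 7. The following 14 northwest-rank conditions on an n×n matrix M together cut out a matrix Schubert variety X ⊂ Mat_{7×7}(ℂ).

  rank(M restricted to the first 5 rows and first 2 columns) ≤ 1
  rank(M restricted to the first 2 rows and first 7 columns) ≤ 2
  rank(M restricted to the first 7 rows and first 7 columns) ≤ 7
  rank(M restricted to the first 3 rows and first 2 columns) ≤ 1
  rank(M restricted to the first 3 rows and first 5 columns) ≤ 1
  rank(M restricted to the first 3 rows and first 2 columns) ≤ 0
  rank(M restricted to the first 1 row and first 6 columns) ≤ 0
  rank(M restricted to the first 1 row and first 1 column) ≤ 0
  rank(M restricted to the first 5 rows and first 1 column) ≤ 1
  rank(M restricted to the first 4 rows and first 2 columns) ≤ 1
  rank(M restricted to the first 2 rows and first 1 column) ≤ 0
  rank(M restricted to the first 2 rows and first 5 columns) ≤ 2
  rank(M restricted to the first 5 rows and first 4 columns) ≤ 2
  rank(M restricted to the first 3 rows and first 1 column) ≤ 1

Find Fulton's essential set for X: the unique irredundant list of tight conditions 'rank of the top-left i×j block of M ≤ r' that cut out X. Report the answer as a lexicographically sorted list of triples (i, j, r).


Reconstructing r_w from the 14 given conditions:

  row 1: 0  0  0  0  0  0  1
  row 2: 0  0  1  1  1  1  2
  row 3: 0  0  1  1  1  2  3
  row 4: 1  1  2  2  2  3  4
  row 5: 1  1  2  2  3  4  5
  row 6: 1  2  3  3  4  5  6
  row 7: 1  2  3  4  5  6  7

giving w = (7, 3, 6, 1, 5, 2, 4) via Δ²R.

Fulton essential set (5 of the 14 Rothe cells):

[(1, 6, 0), (3, 2, 0), (3, 5, 1), (5, 2, 1), (5, 4, 2)]


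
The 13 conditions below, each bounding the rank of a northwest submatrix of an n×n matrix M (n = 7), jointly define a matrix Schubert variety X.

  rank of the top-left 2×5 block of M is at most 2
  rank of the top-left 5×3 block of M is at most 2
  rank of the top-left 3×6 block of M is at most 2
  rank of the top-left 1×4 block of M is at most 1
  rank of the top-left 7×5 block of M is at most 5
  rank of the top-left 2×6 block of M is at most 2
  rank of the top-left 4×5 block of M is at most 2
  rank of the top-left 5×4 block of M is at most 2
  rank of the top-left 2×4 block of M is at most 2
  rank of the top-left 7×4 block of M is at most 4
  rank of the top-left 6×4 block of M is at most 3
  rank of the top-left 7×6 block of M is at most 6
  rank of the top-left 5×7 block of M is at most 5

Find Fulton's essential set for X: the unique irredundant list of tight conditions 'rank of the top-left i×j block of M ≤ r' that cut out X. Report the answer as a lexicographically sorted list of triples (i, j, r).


Rank table r_w(7×7) implied by the 13 constraints:

  row 1: 1 1 1 1 1 1 1
  row 2: 1 2 2 2 2 2 2
  row 3: 1 2 2 2 2 2 3
  row 4: 1 2 2 2 2 3 4
  row 5: 1 2 2 2 3 4 5
  row 6: 1 2 3 3 4 5 6
  row 7: 1 2 3 4 5 6 7

hence w(1..7) = (1, 2, 7, 6, 5, 3, 4).

ℓ(w)=9; the 3 essential cells (i,j,r):

[(3, 6, 2), (4, 5, 2), (5, 4, 2)]


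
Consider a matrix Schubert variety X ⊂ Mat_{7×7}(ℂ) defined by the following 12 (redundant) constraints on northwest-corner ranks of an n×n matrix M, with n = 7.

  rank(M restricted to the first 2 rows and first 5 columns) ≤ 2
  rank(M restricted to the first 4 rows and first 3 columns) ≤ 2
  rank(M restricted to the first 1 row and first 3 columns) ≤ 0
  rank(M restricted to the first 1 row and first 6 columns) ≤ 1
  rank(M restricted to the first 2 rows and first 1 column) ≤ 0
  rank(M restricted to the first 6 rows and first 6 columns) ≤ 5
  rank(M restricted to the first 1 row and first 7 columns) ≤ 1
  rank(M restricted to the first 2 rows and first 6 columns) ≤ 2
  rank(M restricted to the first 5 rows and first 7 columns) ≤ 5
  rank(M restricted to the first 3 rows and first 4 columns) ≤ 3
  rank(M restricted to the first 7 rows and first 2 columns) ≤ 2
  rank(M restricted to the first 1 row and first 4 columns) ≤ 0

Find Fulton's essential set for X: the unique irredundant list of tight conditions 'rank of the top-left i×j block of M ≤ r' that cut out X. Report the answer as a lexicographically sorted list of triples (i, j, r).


Recovering R(i,j) via the rank-extension bound from the 12 conditions:

  R[1]: 0, 0, 0, 0, 1, 1, 1
  R[2]: 0, 1, 1, 1, 2, 2, 2
  R[3]: 1, 2, 2, 2, 3, 3, 3
  R[4]: 1, 2, 2, 3, 4, 4, 4
  R[5]: 1, 2, 3, 4, 5, 5, 5
  R[6]: 1, 2, 3, 4, 5, 5, 6
  R[7]: 1, 2, 3, 4, 5, 6, 7

so w = (5, 2, 1, 4, 3, 7, 6).

Fulton essential set (4 of the 7 Rothe cells):

[(1, 4, 0), (2, 1, 0), (4, 3, 2), (6, 6, 5)]


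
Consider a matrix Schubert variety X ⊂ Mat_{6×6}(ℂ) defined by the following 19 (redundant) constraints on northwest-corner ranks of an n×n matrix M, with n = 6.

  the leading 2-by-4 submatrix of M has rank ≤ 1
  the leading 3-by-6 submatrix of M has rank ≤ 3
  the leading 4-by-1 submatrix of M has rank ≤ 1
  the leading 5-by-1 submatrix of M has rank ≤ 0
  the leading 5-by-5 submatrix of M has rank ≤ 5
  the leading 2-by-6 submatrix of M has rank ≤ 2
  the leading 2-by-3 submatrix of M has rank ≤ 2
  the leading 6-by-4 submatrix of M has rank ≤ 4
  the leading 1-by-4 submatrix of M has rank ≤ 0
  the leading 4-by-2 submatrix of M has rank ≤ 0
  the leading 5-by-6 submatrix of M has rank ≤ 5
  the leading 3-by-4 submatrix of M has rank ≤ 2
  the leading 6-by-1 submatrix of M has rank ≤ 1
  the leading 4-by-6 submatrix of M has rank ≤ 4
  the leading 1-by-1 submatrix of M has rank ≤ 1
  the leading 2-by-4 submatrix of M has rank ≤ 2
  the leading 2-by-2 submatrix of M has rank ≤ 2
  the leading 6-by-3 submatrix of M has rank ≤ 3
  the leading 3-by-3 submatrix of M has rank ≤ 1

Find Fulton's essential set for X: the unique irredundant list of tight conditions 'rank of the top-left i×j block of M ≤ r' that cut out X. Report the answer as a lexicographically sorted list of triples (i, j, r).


Recovering R(i,j) via the rank-extension bound from the 19 conditions:

  i=1: 0, 0, 0, 0, 1, 1
  i=2: 0, 0, 1, 1, 2, 2
  i=3: 0, 0, 1, 2, 3, 3
  i=4: 0, 0, 1, 2, 3, 4
  i=5: 0, 1, 2, 3, 4, 5
  i=6: 1, 2, 3, 4, 5, 6

giving w = (5, 3, 4, 6, 2, 1) via Δ²R.

|D(w)|=11, |Ess(w)|=3:

[(1, 4, 0), (4, 2, 0), (5, 1, 0)]


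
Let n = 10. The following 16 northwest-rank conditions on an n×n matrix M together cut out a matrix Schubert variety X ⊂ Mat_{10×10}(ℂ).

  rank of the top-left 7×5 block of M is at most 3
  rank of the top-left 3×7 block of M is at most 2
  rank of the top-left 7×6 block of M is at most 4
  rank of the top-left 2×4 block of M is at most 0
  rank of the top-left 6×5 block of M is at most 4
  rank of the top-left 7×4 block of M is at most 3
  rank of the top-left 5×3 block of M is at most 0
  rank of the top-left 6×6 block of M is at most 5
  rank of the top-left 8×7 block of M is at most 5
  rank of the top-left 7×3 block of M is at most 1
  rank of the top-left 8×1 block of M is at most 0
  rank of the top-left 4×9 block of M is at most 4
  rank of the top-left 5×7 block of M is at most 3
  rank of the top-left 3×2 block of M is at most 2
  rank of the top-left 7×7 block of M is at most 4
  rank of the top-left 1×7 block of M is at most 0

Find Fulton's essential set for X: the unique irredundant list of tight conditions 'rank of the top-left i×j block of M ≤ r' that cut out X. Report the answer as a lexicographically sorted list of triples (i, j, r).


Rank table r_w(10×10) implied by the 16 constraints:

  row 1: 0 0 0 0 0 0 0 1 1 1
  row 2: 0 0 0 0 1 1 1 2 2 2
  row 3: 0 0 0 1 2 2 2 3 3 3
  row 4: 0 0 0 1 2 3 3 4 4 4
  row 5: 0 0 0 1 2 3 3 4 5 5
  row 6: 0 1 1 2 3 4 4 5 6 6
  row 7: 0 1 1 2 3 4 4 5 6 7
  row 8: 0 1 2 3 4 5 5 6 7 8
  row 9: 1 2 3 4 5 6 6 7 8 9
  row 10: 1 2 3 4 5 6 7 8 9 10

the unique w with this rank table is (8, 5, 4, 6, 9, 2, 10, 3, 1, 7).

ℓ(w)=26; the 7 essential cells (i,j,r):

[(1, 7, 0), (2, 4, 0), (5, 3, 0), (5, 7, 3), (7, 3, 1), (7, 7, 4), (8, 1, 0)]


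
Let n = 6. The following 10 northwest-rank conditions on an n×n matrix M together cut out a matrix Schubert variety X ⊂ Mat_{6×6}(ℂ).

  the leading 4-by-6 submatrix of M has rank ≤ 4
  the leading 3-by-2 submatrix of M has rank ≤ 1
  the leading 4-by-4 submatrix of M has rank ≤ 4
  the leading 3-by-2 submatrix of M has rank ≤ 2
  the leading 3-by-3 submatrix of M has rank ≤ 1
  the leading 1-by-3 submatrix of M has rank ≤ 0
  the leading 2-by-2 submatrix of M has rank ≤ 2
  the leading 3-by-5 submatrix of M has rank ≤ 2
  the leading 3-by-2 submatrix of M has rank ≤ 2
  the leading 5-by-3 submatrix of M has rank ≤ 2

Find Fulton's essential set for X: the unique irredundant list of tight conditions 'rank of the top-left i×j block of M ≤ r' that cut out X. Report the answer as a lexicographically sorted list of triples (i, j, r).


Propagating the 10 rank bounds to every northwest block:

  0 | 0 | 0 | 1 | 1 | 1
  1 | 1 | 1 | 2 | 2 | 2
  1 | 1 | 1 | 2 | 2 | 3
  1 | 2 | 2 | 3 | 3 | 4
  1 | 2 | 2 | 3 | 4 | 5
  1 | 2 | 3 | 4 | 5 | 6

giving w = (4, 1, 6, 2, 5, 3) via Δ²R.

4 SE-corners of the 7-cell Rothe diagram give Ess(w):

[(1, 3, 0), (3, 3, 1), (3, 5, 2), (5, 3, 2)]


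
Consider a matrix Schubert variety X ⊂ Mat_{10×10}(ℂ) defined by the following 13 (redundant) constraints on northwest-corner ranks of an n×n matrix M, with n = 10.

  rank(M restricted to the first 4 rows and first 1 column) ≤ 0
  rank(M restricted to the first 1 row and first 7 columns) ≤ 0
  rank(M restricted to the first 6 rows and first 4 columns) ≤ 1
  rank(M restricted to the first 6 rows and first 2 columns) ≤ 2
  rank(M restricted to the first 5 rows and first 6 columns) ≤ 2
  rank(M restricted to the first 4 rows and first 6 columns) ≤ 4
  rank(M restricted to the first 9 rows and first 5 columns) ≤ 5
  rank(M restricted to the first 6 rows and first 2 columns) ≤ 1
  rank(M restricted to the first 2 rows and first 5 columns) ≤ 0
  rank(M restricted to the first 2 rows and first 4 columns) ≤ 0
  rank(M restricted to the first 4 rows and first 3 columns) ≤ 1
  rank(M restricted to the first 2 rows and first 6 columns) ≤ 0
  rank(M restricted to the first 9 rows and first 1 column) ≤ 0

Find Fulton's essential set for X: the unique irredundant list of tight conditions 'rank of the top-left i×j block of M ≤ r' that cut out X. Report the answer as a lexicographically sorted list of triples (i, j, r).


Propagating the 13 rank bounds to every northwest block:

  i=1: 0 0 0 0 0 0 0 1 1 1
  i=2: 0 0 0 0 0 0 1 2 2 2
  i=3: 0 1 1 1 1 1 2 3 3 3
  i=4: 0 1 1 1 2 2 3 4 4 4
  i=5: 0 1 1 1 2 2 3 4 5 5
  i=6: 0 1 1 1 2 3 4 5 6 6
  i=7: 0 1 2 2 3 4 5 6 7 7
  i=8: 0 1 2 3 4 5 6 7 8 8
  i=9: 0 1 2 3 4 5 6 7 8 9
  i=10: 1 2 3 4 5 6 7 8 9 10

second differences of R give the permutation w = (8, 7, 2, 5, 9, 6, 3, 4, 10, 1).

Rothe diagram D(w) (27 cells), 5 SE-corners (essential conditions):

[(1, 7, 0), (2, 6, 0), (5, 6, 2), (6, 4, 1), (9, 1, 0)]


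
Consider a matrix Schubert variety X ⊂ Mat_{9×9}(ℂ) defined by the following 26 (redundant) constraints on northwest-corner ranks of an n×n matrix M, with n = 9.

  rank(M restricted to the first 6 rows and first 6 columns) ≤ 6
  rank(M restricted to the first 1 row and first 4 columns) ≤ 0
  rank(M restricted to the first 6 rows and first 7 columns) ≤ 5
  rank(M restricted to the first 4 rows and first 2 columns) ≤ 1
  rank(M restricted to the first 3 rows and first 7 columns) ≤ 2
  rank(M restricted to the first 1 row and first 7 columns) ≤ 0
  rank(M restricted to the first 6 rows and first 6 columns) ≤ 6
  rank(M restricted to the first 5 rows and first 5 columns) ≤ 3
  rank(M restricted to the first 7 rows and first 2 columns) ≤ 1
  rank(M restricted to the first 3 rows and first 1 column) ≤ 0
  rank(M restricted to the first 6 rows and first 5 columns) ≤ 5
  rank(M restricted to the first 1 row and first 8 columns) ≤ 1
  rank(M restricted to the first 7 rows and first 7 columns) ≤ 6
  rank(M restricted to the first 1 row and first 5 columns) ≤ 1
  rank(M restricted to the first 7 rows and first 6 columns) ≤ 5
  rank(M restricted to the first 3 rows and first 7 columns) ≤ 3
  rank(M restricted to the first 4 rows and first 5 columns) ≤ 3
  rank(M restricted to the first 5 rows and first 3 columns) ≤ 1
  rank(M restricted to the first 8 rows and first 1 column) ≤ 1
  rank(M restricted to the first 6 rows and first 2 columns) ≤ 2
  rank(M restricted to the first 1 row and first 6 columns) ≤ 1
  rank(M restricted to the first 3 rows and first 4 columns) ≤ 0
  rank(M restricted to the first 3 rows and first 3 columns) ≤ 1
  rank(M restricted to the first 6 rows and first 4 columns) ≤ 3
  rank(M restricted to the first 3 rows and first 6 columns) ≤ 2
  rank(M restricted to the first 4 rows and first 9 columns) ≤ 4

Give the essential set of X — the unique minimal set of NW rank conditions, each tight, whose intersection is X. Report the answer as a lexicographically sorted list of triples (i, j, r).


Rank table r_w(9×9) implied by the 26 constraints:

  R[1]: 0 0 0 0 0 0 0 1 1
  R[2]: 0 0 0 0 1 1 1 2 2
  R[3]: 0 0 0 0 1 2 2 3 3
  R[4]: 1 1 1 1 2 3 3 4 4
  R[5]: 1 1 1 2 3 4 4 5 5
  R[6]: 1 1 2 3 4 5 5 6 6
  R[7]: 1 1 2 3 4 5 6 7 7
  R[8]: 1 2 3 4 5 6 7 8 8
  R[9]: 1 2 3 4 5 6 7 8 9

giving w = (8, 5, 6, 1, 4, 3, 7, 2, 9) via Δ²R.

|D(w)|=19, |Ess(w)|=4:

[(1, 7, 0), (3, 4, 0), (5, 3, 1), (7, 2, 1)]


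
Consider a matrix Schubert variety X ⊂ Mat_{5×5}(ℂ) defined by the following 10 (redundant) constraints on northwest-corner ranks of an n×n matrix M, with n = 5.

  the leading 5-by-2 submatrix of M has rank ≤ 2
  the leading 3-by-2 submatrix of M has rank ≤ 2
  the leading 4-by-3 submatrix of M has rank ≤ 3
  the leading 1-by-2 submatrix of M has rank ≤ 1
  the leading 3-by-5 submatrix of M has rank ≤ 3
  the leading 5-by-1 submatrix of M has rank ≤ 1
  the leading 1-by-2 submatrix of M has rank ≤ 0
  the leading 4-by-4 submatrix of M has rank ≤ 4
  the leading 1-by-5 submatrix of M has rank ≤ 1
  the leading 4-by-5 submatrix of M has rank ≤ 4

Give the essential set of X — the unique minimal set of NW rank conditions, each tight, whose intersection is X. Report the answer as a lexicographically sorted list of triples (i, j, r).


Reconstructing r_w from the 10 given conditions:

  R[1]: 0 | 0 | 1 | 1 | 1
  R[2]: 1 | 1 | 2 | 2 | 2
  R[3]: 1 | 2 | 3 | 3 | 3
  R[4]: 1 | 2 | 3 | 4 | 4
  R[5]: 1 | 2 | 3 | 4 | 5

hence w(1..5) = (3, 1, 2, 4, 5).

ℓ(w)=2; the 1 essential cell (i,j,r):

[(1, 2, 0)]


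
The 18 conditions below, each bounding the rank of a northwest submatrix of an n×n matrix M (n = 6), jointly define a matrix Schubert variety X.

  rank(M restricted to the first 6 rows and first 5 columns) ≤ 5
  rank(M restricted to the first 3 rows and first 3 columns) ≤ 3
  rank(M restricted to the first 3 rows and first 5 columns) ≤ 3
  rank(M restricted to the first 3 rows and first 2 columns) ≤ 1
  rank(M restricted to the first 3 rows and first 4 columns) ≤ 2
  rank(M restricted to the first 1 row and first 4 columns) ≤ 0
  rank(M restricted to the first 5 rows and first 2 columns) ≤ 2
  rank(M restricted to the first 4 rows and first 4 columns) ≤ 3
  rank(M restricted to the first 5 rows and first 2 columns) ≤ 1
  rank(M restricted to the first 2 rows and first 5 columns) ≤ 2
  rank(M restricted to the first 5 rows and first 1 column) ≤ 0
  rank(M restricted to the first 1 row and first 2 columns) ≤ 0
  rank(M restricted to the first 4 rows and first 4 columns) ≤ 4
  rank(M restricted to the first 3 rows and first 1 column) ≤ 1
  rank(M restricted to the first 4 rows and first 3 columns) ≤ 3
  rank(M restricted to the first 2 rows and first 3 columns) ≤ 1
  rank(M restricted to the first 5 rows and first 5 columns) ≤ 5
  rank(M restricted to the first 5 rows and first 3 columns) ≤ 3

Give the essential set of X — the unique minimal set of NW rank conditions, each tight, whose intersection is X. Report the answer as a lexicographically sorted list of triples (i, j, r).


Rank table r_w(6×6) implied by the 18 constraints:

  row 1: 0 | 0 | 0 | 0 | 1 | 1
  row 2: 0 | 1 | 1 | 1 | 2 | 2
  row 3: 0 | 1 | 2 | 2 | 3 | 3
  row 4: 0 | 1 | 2 | 3 | 4 | 4
  row 5: 0 | 1 | 2 | 3 | 4 | 5
  row 6: 1 | 2 | 3 | 4 | 5 | 6

the unique w with this rank table is (5, 2, 3, 4, 6, 1).

2 SE-corners of the 8-cell Rothe diagram give Ess(w):

[(1, 4, 0), (5, 1, 0)]


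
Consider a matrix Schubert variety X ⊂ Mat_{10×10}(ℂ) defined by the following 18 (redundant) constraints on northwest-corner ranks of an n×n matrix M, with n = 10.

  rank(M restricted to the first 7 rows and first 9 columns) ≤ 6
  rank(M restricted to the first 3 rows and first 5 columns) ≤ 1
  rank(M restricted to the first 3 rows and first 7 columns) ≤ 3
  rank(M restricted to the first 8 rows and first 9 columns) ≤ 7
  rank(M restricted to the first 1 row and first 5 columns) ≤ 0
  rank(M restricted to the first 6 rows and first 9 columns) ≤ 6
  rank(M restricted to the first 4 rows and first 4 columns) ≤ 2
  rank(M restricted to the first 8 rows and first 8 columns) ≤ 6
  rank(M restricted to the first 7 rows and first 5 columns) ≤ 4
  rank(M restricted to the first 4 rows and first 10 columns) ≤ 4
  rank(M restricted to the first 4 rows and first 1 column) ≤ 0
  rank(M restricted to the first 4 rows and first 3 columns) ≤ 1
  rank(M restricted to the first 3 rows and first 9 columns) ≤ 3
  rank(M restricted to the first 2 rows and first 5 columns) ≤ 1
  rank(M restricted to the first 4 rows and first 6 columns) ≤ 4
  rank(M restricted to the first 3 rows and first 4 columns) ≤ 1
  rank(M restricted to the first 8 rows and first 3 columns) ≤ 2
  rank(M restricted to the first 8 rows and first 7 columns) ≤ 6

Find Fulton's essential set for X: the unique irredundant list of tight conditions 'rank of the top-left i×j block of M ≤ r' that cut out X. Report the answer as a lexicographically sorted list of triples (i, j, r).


Rank table r_w(10×10) implied by the 18 constraints:

  i=1: 0, 0, 0, 0, 0, 1, 1, 1, 1, 1
  i=2: 0, 1, 1, 1, 1, 2, 2, 2, 2, 2
  i=3: 0, 1, 1, 1, 1, 2, 3, 3, 3, 3
  i=4: 0, 1, 1, 2, 2, 3, 4, 4, 4, 4
  i=5: 1, 2, 2, 3, 3, 4, 5, 5, 5, 5
  i=6: 1, 2, 2, 3, 4, 5, 6, 6, 6, 6
  i=7: 1, 2, 2, 3, 4, 5, 6, 6, 6, 7
  i=8: 1, 2, 2, 3, 4, 5, 6, 6, 7, 8
  i=9: 1, 2, 3, 4, 5, 6, 7, 7, 8, 9
  i=10: 1, 2, 3, 4, 5, 6, 7, 8, 9, 10

so w = (6, 2, 7, 4, 1, 5, 10, 9, 3, 8).

D(w) has 18 cells with 7 SE-corners; essential set:

[(1, 5, 0), (3, 5, 1), (4, 1, 0), (4, 3, 1), (7, 9, 6), (8, 3, 2), (8, 8, 6)]


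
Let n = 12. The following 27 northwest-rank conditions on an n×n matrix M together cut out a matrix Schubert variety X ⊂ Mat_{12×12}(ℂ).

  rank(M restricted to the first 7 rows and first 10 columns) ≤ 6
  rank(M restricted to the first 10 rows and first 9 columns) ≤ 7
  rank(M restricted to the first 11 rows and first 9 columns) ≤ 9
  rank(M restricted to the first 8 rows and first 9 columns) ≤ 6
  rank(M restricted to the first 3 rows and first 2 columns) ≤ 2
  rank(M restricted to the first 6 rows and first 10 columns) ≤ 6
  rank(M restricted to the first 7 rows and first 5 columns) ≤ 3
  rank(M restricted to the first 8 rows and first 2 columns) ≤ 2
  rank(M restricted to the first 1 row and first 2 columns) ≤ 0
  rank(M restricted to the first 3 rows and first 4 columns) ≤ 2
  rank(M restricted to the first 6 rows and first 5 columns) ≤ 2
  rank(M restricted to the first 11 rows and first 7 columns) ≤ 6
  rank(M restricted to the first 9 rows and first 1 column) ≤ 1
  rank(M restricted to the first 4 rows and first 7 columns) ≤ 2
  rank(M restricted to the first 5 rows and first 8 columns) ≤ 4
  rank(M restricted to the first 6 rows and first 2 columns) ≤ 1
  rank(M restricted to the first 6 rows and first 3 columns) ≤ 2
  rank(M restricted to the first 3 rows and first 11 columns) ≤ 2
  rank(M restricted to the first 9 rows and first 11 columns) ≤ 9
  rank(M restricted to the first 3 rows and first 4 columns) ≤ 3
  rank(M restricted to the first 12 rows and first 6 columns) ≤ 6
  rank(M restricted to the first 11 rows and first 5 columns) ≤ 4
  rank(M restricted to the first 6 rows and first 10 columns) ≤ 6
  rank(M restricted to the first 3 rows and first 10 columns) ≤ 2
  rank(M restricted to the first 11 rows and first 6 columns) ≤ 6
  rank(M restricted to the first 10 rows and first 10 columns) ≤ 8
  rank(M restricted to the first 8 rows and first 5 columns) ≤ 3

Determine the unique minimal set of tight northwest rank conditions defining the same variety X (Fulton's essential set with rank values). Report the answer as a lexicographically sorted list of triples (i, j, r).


Propagating the 27 rank bounds to every northwest block:

  0 0 1 1 1 1 1 1 1 1 1 1
  1 1 2 2 2 2 2 2 2 2 2 2
  1 1 2 2 2 2 2 2 2 2 2 3
  1 1 2 2 2 2 2 3 3 3 3 4
  1 1 2 2 2 3 3 4 4 4 4 5
  1 1 2 2 2 3 4 5 5 5 5 6
  1 2 3 3 3 4 5 6 6 6 6 7
  1 2 3 3 3 4 5 6 6 7 7 8
  1 2 3 4 4 5 6 7 7 8 8 9
  1 2 3 4 4 5 6 7 7 8 9 10
  1 2 3 4 4 5 6 7 8 9 10 11
  1 2 3 4 5 6 7 8 9 10 11 12

hence w(1..12) = (3, 1, 12, 8, 6, 7, 2, 10, 4, 11, 9, 5).

D(w) has 28 cells with 9 SE-corners; essential set:

[(1, 2, 0), (3, 11, 2), (4, 7, 2), (6, 2, 1), (6, 5, 2), (8, 5, 3), (8, 9, 6), (10, 9, 7), (11, 5, 4)]


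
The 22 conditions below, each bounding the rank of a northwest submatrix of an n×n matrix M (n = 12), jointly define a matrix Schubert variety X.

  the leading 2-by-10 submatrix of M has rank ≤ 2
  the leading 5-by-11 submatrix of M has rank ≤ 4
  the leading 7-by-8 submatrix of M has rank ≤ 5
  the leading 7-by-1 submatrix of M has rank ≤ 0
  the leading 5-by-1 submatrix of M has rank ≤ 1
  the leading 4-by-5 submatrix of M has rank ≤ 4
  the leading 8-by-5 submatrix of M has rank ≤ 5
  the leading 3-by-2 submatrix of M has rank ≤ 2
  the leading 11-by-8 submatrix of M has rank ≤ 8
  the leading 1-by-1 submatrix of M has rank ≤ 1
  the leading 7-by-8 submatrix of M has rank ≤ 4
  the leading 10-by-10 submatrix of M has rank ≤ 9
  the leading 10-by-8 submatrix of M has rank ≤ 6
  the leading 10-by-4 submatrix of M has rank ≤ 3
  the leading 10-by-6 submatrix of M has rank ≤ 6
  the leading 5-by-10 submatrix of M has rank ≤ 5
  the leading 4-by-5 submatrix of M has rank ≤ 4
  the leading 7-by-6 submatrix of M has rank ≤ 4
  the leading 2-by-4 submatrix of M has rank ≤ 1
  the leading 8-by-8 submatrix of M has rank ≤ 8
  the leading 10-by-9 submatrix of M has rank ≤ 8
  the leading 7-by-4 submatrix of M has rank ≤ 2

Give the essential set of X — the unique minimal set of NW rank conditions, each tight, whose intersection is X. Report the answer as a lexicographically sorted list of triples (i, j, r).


The tightest implied rank at each (i,j), from the 22 conditions:

  R[1]: 0  1  1  1  1  1  1  1  1  1  1  1
  R[2]: 0  1  1  1  2  2  2  2  2  2  2  2
  R[3]: 0  1  2  2  3  3  3  3  3  3  3  3
  R[4]: 0  1  2  2  3  4  4  4  4  4  4  4
  R[5]: 0  1  2  2  3  4  4  4  4  4  4  5
  R[6]: 0  1  2  2  3  4  4  4  5  5  5  6
  R[7]: 0  1  2  2  3  4  4  4  5  6  6  7
  R[8]: 1  2  3  3  4  5  5  5  6  7  7  8
  R[9]: 1  2  3  3  4  5  6  6  7  8  8  9
  R[10]: 1  2  3  3  4  5  6  6  7  8  9  10
  R[11]: 1  2  3  4  5  6  7  7  8  9  10  11
  R[12]: 1  2  3  4  5  6  7  8  9  10  11  12

hence w(1..12) = (2, 5, 3, 6, 12, 9, 10, 1, 7, 11, 4, 8).

Rothe diagram D(w) (25 cells), 7 SE-corners (essential conditions):

[(2, 4, 1), (5, 11, 4), (7, 1, 0), (7, 4, 2), (7, 8, 4), (10, 4, 3), (10, 8, 6)]
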